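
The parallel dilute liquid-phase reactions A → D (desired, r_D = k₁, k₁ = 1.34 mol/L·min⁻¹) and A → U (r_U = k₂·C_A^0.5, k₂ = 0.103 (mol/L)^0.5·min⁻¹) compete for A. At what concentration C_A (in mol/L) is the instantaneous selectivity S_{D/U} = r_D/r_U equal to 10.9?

S_{D/U} = (k₁/k₂)·C_A^-0.5 ⇒ C_A = (S·k₂/k₁)^(-2).
= (10.9×0.103/1.34)^(-2) = (0.8378)^(-2) = 1.42 mol/L.

1.42 mol/L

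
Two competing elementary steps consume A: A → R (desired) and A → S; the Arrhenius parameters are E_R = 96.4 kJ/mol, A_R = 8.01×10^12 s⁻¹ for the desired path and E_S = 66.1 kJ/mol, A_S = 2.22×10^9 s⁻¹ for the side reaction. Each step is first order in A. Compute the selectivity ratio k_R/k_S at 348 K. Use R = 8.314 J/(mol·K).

With equal orders, S_{R/S} = k_R/k_S = (A_R/A_S)·exp[(E_S−E_R)/(RT)].
(E_S−E_R)/(RT) = (66.1−96.4)×10³/(8.314×348) = -30300/2893 = -10.47.
k_R/k_S = (8.01×10^12/2.22×10^9)·exp(-10.47) = 3608 × 2.830×10^-5 = 0.102.
Since E_R > E_S, raising the temperature improves selectivity toward R.

0.102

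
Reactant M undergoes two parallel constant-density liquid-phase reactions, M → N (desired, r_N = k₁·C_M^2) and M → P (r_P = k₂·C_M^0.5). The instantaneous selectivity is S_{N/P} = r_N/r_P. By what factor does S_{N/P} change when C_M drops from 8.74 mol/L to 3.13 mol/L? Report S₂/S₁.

0.214

S_{N/P} = (k₁/k₂)·C_M^1.5, so S₂/S₁ = (C_{M,2}/C_{M,1})^1.5.
= (3.13/8.74)^1.5 = (0.3581)^1.5 = 0.214.
Selectivity toward N falls as C_M falls — high-concentration operation is favoured.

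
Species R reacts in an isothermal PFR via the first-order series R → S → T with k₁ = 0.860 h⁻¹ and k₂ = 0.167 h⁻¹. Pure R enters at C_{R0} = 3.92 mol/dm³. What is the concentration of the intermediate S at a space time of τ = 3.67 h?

2.43 mol/dm³

For first-order series with pure R initially, C_S(τ) = k₁C_{R0}/(k₂−k₁)·(e^(−k₁τ) − e^(−k₂τ)).
e^(−k₁τ) = e^(−0.860×3.67) = e^(−3.156) = 0.04259; e^(−k₂τ) = e^(−0.6129) = 0.5418.
C_S = 0.860×3.92/(0.167−0.860) × (0.04259−0.5418) = (-4.865)×(-0.4992) = 2.428 mol/dm³.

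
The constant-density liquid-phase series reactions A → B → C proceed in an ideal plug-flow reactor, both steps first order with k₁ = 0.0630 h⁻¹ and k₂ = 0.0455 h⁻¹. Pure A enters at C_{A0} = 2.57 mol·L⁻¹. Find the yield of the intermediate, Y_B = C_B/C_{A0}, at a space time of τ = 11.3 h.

0.386

For first-order series with pure A initially, C_B(τ) = k₁C_{A0}/(k₂−k₁)·(e^(−k₁τ) − e^(−k₂τ)).
e^(−k₁τ) = e^(−0.0630×11.3) = e^(−0.7119) = 0.4907; e^(−k₂τ) = e^(−0.5141) = 0.5980.
C_B = 0.0630×2.57/(0.0455−0.0630) × (0.4907−0.5980) = (-9.252)×(-0.1073) = 0.9927 mol·L⁻¹.
Y_B = C_B/C_{A0} = 0.9927/2.57 = 0.386.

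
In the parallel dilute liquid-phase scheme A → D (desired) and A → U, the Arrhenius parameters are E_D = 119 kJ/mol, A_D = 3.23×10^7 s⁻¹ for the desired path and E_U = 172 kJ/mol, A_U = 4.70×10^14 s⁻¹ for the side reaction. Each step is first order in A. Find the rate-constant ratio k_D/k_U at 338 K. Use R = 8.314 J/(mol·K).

Since both paths have the same order in A, the concentration cancels and S_{D/U} = k_D/k_U = (A_D/A_U)·exp[(E_U−E_D)/(RT)].
(E_U−E_D)/(RT) = (172−119)×10³/(8.314×338) = 53000/2810 = 18.86.
k_D/k_U = (3.23×10^7/4.70×10^14)·exp(18.86) = 6.872×10^-8 × 1.552×10^8 = 10.7.

10.7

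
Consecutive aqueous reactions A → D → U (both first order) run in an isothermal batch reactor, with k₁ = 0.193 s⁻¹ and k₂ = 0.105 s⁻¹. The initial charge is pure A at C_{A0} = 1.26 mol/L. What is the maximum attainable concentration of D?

For a first-order series the maximum intermediate yield is C_{D,max}/C_{A0} = (k₁/k₂)^[k₂/(k₂−k₁)].
= (0.193/0.105)^(0.105/(0.105−0.193)) = (1.838)^(-1.193) = 0.4837.
C_{D,max} = 0.4837×1.26 = 0.609 mol/L.

0.609 mol/L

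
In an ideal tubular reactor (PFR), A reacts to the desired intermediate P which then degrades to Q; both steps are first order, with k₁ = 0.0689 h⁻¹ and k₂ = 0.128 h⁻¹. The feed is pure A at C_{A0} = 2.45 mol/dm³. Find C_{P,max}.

At the optimum, C_{P,max}/C_{A0} = (k₁/k₂)^[k₂/(k₂−k₁)].
= (0.0689/0.128)^(0.128/(0.128−0.0689)) = (0.5383)^(2.166) = 0.2615.
C_{P,max} = 0.2615×2.45 = 0.641 mol/dm³.

0.641 mol/dm³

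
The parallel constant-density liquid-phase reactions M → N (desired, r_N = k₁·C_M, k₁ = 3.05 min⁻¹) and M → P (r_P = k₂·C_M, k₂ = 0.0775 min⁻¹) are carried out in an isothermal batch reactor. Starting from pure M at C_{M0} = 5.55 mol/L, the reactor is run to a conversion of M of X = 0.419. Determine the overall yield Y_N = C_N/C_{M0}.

0.409

C_M = C_{M0}(1−X) = 3.225 mol/L.
Both paths are first order in M, so the instantaneous fraction to N is constant: dC_N/d(−C_M) = k₁/(k₁+k₂) = 0.9752.
C_N = 0.9752·(C_{M0}−C_M) = 0.9752×2.325 = 2.27 mol/L.
Y_N = C_N/C_{M0} = 2.268/5.55 = 0.409.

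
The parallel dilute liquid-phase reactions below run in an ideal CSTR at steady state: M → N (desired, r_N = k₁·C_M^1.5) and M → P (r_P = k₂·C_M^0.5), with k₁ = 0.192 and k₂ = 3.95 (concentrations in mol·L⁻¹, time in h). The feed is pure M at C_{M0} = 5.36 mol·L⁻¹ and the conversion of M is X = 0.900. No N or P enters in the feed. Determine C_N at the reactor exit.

0.122 mol·L⁻¹

Exit C_M = C_{M0}(1−X) = 5.36×0.100 = 0.5360 mol·L⁻¹.
Rates in a CSTR are evaluated at the outlet concentration: r_N = 0.192×0.5360^1.5 = 0.07534, r_P = 3.95×0.5360^0.5 = 2.892.
Fraction of consumed M going to N: r_N/(r_N+r_P) = 0.02539.
C_N = 0.02539·C_{M0}·X = 0.02539×5.36×0.900 = 0.122 mol·L⁻¹.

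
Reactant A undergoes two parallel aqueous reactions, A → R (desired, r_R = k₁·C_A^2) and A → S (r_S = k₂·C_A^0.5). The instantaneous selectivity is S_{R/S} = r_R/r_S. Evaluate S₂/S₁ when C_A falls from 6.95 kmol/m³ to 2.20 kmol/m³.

0.178

S_{R/S} = (k₁/k₂)·C_A^1.5, so S₂/S₁ = (C_{A,2}/C_{A,1})^1.5.
= (2.20/6.95)^1.5 = (0.3165)^1.5 = 0.178.
Selectivity toward R falls as C_A falls — high-concentration operation is favoured.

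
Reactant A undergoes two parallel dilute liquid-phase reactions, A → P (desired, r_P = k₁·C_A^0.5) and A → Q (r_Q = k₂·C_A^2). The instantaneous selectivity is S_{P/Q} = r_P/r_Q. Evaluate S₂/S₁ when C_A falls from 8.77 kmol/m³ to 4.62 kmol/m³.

S_{P/Q} = (k₁/k₂)·C_A^-1.5, so S₂/S₁ = (C_{A,2}/C_{A,1})^-1.5.
= (4.62/8.77)^(-1.5) = (0.5268)^(-1.5) = 2.62.

2.62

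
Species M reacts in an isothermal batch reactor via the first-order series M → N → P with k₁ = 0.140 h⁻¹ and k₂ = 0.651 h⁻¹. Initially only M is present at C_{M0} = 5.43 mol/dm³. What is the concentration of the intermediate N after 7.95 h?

0.480 mol/dm³

Solving the coupled first-order balances gives C_N(t) = [k₁/(k₂−k₁)]·C_{M0}·(e^(−k₁t) − e^(−k₂t)).
e^(−k₁t) = e^(−0.140×7.95) = e^(−1.113) = 0.3286; e^(−k₂t) = e^(−5.175) = 0.005654.
C_N = 0.140×5.43/(0.651−0.140) × (0.3286−0.005654) = 1.488×0.3229 = 0.4804 mol/dm³.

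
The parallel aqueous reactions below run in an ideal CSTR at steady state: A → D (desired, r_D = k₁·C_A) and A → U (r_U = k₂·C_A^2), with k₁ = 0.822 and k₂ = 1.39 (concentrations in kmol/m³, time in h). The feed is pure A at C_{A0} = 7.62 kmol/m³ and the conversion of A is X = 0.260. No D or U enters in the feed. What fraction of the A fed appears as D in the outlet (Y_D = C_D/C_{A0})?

Exit C_A = C_{A0}(1−X) = 7.62×0.740 = 5.639 kmol/m³.
Rates in a CSTR are evaluated at the outlet concentration: r_D = 0.822×5.639 = 4.635, r_U = 1.39×5.639^2 = 44.20.
Fraction of consumed A going to D: r_D/(r_D+r_U) = 0.09492.
C_D = 0.09492·C_{A0}·X = 0.09492×7.62×0.260 = 0.188 kmol/m³; Y_D = C_D/C_{A0} = 0.0247.

0.0247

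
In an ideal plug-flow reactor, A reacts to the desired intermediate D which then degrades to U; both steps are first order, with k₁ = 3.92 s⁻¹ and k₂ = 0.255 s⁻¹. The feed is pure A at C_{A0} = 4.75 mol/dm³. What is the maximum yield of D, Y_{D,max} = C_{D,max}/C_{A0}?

At the optimum, C_{D,max}/C_{A0} = (k₁/k₂)^[k₂/(k₂−k₁)].
= (3.92/0.255)^(0.255/(0.255−3.92)) = (15.37)^(-0.06958) = 0.8269.

0.827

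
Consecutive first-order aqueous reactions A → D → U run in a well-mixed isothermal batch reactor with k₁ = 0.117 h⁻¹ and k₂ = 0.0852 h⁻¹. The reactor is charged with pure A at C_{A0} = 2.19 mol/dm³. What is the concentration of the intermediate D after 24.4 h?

The intermediate concentration in a first-order A→B→C sequence is C_D = k₁C_{A0}(e^(−k₁t) − e^(−k₂t))/(k₂−k₁).
e^(−k₁t) = e^(−0.117×24.4) = e^(−2.855) = 0.05757; e^(−k₂t) = e^(−2.079) = 0.1251.
C_D = 0.117×2.19/(0.0852−0.117) × (0.05757−0.1251) = (-8.058)×(-0.06750) = 0.5439 mol/dm³.

0.544 mol/dm³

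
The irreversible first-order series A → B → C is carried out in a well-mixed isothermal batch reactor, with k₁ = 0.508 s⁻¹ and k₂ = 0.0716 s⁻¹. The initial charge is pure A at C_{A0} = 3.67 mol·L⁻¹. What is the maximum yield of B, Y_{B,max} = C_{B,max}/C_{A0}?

0.725

At the optimum, C_{B,max}/C_{A0} = (k₁/k₂)^[k₂/(k₂−k₁)].
= (0.508/0.0716)^(0.0716/(0.0716−0.508)) = (7.095)^(-0.1641) = 0.7251.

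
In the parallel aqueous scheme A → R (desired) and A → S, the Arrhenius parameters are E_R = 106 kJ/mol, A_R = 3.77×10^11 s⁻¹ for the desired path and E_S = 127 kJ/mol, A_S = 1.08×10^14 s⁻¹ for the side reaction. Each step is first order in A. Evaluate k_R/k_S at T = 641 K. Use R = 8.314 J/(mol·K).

0.180

k_R/k_S = (A_R/A_S)·exp[−(E_R−E_S)/(RT)] = (A_R/A_S)·exp[(E_S−E_R)/(RT)].
(E_S−E_R)/(RT) = (127−106)×10³/(8.314×641) = 21000/5329 = 3.940.
k_R/k_S = (3.77×10^11/1.08×10^14)·exp(3.940) = 0.003491 × 51.44 = 0.180.
Since E_R < E_S, lowering the temperature improves selectivity toward R.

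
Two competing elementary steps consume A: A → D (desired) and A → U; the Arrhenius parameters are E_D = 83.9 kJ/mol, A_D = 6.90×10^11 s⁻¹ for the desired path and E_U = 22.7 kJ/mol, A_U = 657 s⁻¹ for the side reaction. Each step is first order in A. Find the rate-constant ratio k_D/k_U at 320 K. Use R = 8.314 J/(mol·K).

With equal orders, S_{D/U} = k_D/k_U = (A_D/A_U)·exp[(E_U−E_D)/(RT)].
(E_U−E_D)/(RT) = (22.7−83.9)×10³/(8.314×320) = -61200/2660 = -23.00.
k_D/k_U = (6.90×10^11/657)·exp(-23.00) = 1.050×10^9 × 1.023×10^-10 = 0.107.

0.107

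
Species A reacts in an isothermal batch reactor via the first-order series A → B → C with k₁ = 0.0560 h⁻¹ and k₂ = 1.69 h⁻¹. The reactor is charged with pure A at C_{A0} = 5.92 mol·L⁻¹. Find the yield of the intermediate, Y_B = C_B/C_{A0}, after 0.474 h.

The intermediate concentration in a first-order A→B→C sequence is C_B = k₁C_{A0}(e^(−k₁t) − e^(−k₂t))/(k₂−k₁).
e^(−k₁t) = e^(−0.0560×0.474) = e^(−0.02654) = 0.9738; e^(−k₂t) = e^(−0.8011) = 0.4489.
C_B = 0.0560×5.92/(1.69−0.0560) × (0.9738−0.4489) = 0.2029×0.5250 = 0.1065 mol·L⁻¹.
Y_B = C_B/C_{A0} = 0.1065/5.92 = 0.0180.

0.0180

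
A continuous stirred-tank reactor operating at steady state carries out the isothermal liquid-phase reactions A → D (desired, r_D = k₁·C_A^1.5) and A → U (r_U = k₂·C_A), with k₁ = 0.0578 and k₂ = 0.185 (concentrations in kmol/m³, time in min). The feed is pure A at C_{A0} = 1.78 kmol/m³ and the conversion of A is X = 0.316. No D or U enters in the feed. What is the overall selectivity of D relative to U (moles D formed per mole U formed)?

Exit C_A = C_{A0}(1−X) = 1.78×0.684 = 1.218 kmol/m³.
In a CSTR the entire volume is at exit conditions, so r_D = 0.0578×1.218^1.5 = 0.07765 and r_U = 0.185×1.218 = 0.2252.
Overall selectivity = C_D/C_U = r_Dτ/(r_Uτ) = r_D/r_U = 0.345.

0.345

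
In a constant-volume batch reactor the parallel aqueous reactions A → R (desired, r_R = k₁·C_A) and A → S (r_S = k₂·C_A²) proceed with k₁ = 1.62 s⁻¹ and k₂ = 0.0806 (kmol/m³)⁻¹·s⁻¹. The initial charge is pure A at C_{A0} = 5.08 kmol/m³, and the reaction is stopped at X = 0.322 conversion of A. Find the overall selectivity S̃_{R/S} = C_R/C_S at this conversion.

4.73

C_A = C_{A0}(1−X) = 3.444 kmol/m³.
Along a PFR/batch, dC_R/dC_A = −r_R/(r_R+r_S) = −k₁/(k₁+k₂·C_A).
Integrating from C_{A0} to C_A: C_R = (1.62/0.0806)·ln[(1.62+0.0806·5.08)/(1.62+0.0806·3.44)] = 20.10·ln(2.029/1.898) = 1.350 kmol/m³.
C_S = (C_{A0}−C_A)−C_R = 0.2857 kmol/m³; S̃_{R/S} = 1.350/0.2857 = 4.73.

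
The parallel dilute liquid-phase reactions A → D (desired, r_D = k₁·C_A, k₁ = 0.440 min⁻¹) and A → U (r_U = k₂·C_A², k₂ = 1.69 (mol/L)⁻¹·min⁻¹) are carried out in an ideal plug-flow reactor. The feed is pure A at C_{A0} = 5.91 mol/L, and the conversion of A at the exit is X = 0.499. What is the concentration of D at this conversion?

0.169 mol/L

C_A = C_{A0}(1−X) = 2.961 mol/L.
Along a PFR/batch, dC_D/dC_A = −r_D/(r_D+r_U) = −k₁/(k₁+k₂·C_A).
Integrating from C_{A0} to C_A: C_D = (0.440/1.69)·ln[(0.440+1.69·5.91)/(0.440+1.69·2.96)] = 0.2604·ln(10.43/5.444) = 0.1692 mol/L.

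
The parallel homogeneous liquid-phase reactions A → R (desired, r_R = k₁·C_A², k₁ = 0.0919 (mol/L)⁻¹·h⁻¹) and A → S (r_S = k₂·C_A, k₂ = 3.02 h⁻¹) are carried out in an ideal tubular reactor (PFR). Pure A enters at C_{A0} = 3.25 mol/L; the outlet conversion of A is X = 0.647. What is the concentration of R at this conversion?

0.131 mol/L

C_A = C_{A0}(1−X) = 1.147 mol/L.
Along a PFR/batch, dC_S/dC_A = −r_S/(r_R+r_S) = −k₂/(k₂+k₁·C_A).
Integrating from C_{A0} to C_A: C_S = (3.02/0.0919)·ln[(3.02+0.0919·3.25)/(3.02+0.0919·1.15)] = 32.86·ln(3.319/3.125) = 1.971 mol/L.
Then C_R = (C_{A0}−C_A) − C_S = 2.103 − 1.971 = 0.1313 mol/L.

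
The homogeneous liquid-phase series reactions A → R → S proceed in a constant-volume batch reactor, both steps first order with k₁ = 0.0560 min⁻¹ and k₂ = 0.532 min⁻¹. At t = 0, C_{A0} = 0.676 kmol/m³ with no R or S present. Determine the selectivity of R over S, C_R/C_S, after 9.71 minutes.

The intermediate concentration in a first-order A→B→C sequence is C_R = k₁C_{A0}(e^(−k₁t) − e^(−k₂t))/(k₂−k₁).
e^(−k₁t) = e^(−0.0560×9.71) = e^(−0.5438) = 0.5806; e^(−k₂t) = e^(−5.166) = 0.005709.
C_R = 0.0560×0.676/(0.532−0.0560) × (0.5806−0.005709) = 0.07953×0.5749 = 0.04572 kmol/m³.
C_A = C_{A0}e^(−k₁t) = 0.3925 kmol/m³, so C_S = C_{A0}−C_A−C_R = 0.2378 kmol/m³; C_R/C_S = 0.192.

0.192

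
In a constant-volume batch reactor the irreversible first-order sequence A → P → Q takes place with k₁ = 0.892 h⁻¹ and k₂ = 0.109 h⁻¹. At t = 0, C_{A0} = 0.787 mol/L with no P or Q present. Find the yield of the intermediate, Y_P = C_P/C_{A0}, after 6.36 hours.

0.566

Solving the coupled first-order balances gives C_P(t) = [k₁/(k₂−k₁)]·C_{A0}·(e^(−k₁t) − e^(−k₂t)).
e^(−k₁t) = e^(−0.892×6.36) = e^(−5.673) = 0.003437; e^(−k₂t) = e^(−0.6932) = 0.5000.
C_P = 0.892×0.787/(0.109−0.892) × (0.003437−0.5000) = (-0.8966)×(-0.4965) = 0.4452 mol/L.
Y_P = C_P/C_{A0} = 0.4452/0.787 = 0.566.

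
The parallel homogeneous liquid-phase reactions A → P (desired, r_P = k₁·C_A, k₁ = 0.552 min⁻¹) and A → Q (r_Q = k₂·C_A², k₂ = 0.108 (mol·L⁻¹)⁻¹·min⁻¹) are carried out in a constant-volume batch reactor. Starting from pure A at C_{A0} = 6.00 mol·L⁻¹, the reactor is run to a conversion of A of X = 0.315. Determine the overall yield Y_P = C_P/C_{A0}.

C_A = C_{A0}(1−X) = 4.110 mol·L⁻¹.
Along a PFR/batch, dC_P/dC_A = −r_P/(r_P+r_Q) = −k₁/(k₁+k₂·C_A).
Integrating from C_{A0} to C_A: C_P = (0.552/0.108)·ln[(0.552+0.108·6.00)/(0.552+0.108·4.11)] = 5.111·ln(1.200/0.9959) = 0.9530 mol·L⁻¹.
Y_P = C_P/C_{A0} = 0.9530/6.00 = 0.159.

0.159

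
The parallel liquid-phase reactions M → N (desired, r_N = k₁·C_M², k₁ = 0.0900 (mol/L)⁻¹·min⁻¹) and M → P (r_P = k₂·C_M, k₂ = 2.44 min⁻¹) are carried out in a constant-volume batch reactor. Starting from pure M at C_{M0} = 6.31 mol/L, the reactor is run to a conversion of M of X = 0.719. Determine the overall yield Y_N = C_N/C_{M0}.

C_M = C_{M0}(1−X) = 1.773 mol/L.
Along a PFR/batch, dC_P/dC_M = −r_P/(r_N+r_P) = −k₂/(k₂+k₁·C_M).
Integrating from C_{M0} to C_M: C_P = (2.44/0.0900)·ln[(2.44+0.0900·6.31)/(2.44+0.0900·1.77)] = 27.11·ln(3.008/2.600) = 3.955 mol/L.
Then C_N = (C_{M0}−C_M) − C_P = 4.537 − 3.955 = 0.5816 mol/L.
Y_N = C_N/C_{M0} = 0.5816/6.31 = 0.0922.

0.0922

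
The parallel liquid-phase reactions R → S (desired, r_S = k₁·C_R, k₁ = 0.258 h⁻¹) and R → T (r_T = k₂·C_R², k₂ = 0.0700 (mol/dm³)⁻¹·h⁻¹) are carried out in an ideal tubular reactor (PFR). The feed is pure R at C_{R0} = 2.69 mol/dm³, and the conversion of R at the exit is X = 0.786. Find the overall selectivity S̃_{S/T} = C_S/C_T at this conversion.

2.36

C_R = C_{R0}(1−X) = 0.5757 mol/dm³.
Along a PFR/batch, dC_S/dC_R = −r_S/(r_S+r_T) = −k₁/(k₁+k₂·C_R).
Integrating from C_{R0} to C_R: C_S = (0.258/0.0700)·ln[(0.258+0.0700·2.69)/(0.258+0.0700·0.576)] = 3.686·ln(0.4463/0.2983) = 1.485 mol/dm³.
C_T = (C_{R0}−C_R)−C_S = 0.6293 mol/dm³; S̃_{S/T} = 1.485/0.6293 = 2.36.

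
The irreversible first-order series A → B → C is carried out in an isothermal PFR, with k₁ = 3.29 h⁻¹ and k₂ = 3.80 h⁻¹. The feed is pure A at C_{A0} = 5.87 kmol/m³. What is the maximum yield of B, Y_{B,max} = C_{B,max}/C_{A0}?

For a first-order series the maximum intermediate yield is C_{B,max}/C_{A0} = (k₁/k₂)^[k₂/(k₂−k₁)].
= (3.29/3.80)^(3.80/(3.80−3.29)) = (0.8658)^(7.451) = 0.3417.

0.342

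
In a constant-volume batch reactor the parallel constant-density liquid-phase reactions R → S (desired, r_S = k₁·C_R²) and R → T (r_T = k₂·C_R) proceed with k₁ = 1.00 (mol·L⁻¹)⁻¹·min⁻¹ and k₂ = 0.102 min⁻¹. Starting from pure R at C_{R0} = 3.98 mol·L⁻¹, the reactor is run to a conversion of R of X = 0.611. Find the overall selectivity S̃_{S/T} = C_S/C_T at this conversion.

25.3

C_R = C_{R0}(1−X) = 1.548 mol·L⁻¹.
Along a PFR/batch, dC_T/dC_R = −r_T/(r_S+r_T) = −k₂/(k₂+k₁·C_R).
Integrating from C_{R0} to C_R: C_T = (0.102/1.00)·ln[(0.102+1.00·3.98)/(0.102+1.00·1.55)] = 0.1020·ln(4.082/1.650) = 0.09238 mol·L⁻¹.
Then C_S = (C_{R0}−C_R) − C_T = 2.432 − 0.09238 = 2.339 mol·L⁻¹.
S̃_{S/T} = C_S/C_T = 2.339/0.09238 = 25.3.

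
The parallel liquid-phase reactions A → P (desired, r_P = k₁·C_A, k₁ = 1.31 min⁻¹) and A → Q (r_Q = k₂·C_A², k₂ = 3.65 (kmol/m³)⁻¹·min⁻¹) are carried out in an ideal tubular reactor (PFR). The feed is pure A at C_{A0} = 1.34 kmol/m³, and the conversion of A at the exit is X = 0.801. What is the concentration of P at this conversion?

0.359 kmol/m³

C_A = C_{A0}(1−X) = 0.2667 kmol/m³.
Along a PFR/batch, dC_P/dC_A = −r_P/(r_P+r_Q) = −k₁/(k₁+k₂·C_A).
Integrating from C_{A0} to C_A: C_P = (1.31/3.65)·ln[(1.31+3.65·1.34)/(1.31+3.65·0.267)] = 0.3589·ln(6.201/2.283) = 0.3586 kmol/m³.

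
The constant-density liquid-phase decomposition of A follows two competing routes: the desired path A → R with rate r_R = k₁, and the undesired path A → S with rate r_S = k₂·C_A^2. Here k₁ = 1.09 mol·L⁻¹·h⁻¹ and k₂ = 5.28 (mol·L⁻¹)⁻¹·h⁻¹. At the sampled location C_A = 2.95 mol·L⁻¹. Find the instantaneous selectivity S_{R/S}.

S_{R/S} = r_R/r_S = (k₁)/(k₂·C_A^2) = (k₁/k₂)·C_A^-2.
= (1.09) / (5.28×2.950^2) = 1.090/45.95 = 0.0237.
The undesired path is higher order in A, so low C_A (CSTR or dilute feed) favours R.

0.0237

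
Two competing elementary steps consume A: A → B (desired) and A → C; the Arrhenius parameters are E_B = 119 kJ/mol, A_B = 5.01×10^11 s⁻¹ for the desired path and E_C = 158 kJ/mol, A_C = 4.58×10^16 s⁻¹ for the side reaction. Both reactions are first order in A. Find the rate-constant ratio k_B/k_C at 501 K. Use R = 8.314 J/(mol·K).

0.127

k_B/k_C = (A_B/A_C)·exp[−(E_B−E_C)/(RT)] = (A_B/A_C)·exp[(E_C−E_B)/(RT)].
(E_C−E_B)/(RT) = (158−119)×10³/(8.314×501) = 39000/4165 = 9.363.
k_B/k_C = (5.01×10^11/4.58×10^16)·exp(9.363) = 1.094×10^-5 × 11650 = 0.127.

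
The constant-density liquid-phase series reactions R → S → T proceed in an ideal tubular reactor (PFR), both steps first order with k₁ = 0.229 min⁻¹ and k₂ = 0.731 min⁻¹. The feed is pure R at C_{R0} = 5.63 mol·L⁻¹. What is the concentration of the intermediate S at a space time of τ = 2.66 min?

Solving the coupled first-order balances gives C_S(τ) = [k₁/(k₂−k₁)]·C_{R0}·(e^(−k₁τ) − e^(−k₂τ)).
e^(−k₁τ) = e^(−0.229×2.66) = e^(−0.6091) = 0.5438; e^(−k₂τ) = e^(−1.944) = 0.1431.
C_S = 0.229×5.63/(0.731−0.229) × (0.5438−0.1431) = 2.568×0.4008 = 1.029 mol·L⁻¹.

1.03 mol·L⁻¹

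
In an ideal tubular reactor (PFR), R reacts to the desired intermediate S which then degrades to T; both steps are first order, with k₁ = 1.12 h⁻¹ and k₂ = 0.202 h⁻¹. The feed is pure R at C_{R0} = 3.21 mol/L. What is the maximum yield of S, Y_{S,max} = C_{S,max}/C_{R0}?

At the optimum, C_{S,max}/C_{R0} = (k₁/k₂)^[k₂/(k₂−k₁)].
= (1.12/0.202)^(0.202/(0.202−1.12)) = (5.545)^(-0.2200) = 0.6860.

0.686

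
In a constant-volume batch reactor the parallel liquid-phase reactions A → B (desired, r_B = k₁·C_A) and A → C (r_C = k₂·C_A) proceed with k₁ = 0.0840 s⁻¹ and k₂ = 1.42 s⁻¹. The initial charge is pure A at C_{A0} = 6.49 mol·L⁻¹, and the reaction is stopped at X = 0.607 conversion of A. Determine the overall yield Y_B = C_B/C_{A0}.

0.0339

C_A = C_{A0}(1−X) = 2.551 mol·L⁻¹.
Both paths are first order in A, so the instantaneous fraction to B is constant: dC_B/d(−C_A) = k₁/(k₁+k₂) = 0.05585.
C_B = 0.05585·(C_{A0}−C_A) = 0.05585×3.939 = 0.220 mol·L⁻¹.
Y_B = C_B/C_{A0} = 0.2200/6.49 = 0.0339.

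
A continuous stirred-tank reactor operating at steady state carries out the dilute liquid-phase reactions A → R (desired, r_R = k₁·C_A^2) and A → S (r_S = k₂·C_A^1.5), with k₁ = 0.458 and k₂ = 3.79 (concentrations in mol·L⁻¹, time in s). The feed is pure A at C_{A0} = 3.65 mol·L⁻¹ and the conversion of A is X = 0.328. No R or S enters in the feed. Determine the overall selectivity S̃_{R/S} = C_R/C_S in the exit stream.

Exit C_A = C_{A0}(1−X) = 3.65×0.672 = 2.453 mol·L⁻¹.
Rates in a CSTR are evaluated at the outlet concentration: r_R = 0.458×2.453^2 = 2.755, r_S = 3.79×2.453^1.5 = 14.56.
Overall selectivity = C_R/C_S = r_Rτ/(r_Sτ) = r_R/r_S = 0.189.

0.189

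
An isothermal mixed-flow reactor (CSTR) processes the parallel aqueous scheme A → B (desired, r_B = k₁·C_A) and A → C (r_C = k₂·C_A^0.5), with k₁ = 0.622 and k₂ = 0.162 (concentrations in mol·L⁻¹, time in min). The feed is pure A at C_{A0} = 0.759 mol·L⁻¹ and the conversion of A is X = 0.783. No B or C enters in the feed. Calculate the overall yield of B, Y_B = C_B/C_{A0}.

Exit C_A = C_{A0}(1−X) = 0.759×0.217 = 0.1647 mol·L⁻¹.
Rates in a CSTR are evaluated at the outlet concentration: r_B = 0.622×0.1647 = 0.1024, r_C = 0.162×0.1647^0.5 = 0.06575.
Fraction of consumed A going to B: r_B/(r_B+r_C) = 0.6091.
C_B = 0.6091·C_{A0}·X = 0.6091×0.759×0.783 = 0.362 mol·L⁻¹; Y_B = C_B/C_{A0} = 0.477.

0.477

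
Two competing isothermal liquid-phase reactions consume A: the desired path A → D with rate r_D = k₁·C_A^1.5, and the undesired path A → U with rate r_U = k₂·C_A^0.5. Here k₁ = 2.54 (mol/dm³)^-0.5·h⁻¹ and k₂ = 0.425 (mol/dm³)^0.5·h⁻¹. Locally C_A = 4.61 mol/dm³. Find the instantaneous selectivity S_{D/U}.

S_{D/U} = r_D/r_U = (k₁·C_A^1.5)/(k₂·C_A^0.5) = (k₁/k₂)·C_A.
= (2.54×4.610^1.5) / (0.425×4.610^0.5) = 25.14/0.9125 = 27.6.
Since the desired path is higher order in A, keeping C_A high (PFR or concentrated feed) favours D.

27.6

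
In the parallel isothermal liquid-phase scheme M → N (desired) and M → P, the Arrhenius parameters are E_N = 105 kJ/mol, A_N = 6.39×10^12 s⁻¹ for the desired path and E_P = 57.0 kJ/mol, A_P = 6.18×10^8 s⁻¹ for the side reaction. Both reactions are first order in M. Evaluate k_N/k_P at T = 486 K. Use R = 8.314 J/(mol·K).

0.0717

Since both paths have the same order in M, the concentration cancels and S_{N/P} = k_N/k_P = (A_N/A_P)·exp[(E_P−E_N)/(RT)].
(E_P−E_N)/(RT) = (57.0−105)×10³/(8.314×486) = -48000/4041 = -11.88.
k_N/k_P = (6.39×10^12/6.18×10^8)·exp(-11.88) = 10340 × 6.932×10^-6 = 0.0717.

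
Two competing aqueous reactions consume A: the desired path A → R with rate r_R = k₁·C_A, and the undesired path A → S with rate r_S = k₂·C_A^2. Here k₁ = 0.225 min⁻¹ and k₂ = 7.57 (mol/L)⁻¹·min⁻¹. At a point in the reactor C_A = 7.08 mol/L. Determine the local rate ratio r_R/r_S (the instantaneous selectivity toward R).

0.00420

S_{R/S} = r_R/r_S = (k₁·C_A)/(k₂·C_A^2) = (k₁/k₂)·C_A⁻¹.
= (0.225×7.080) / (7.57×7.080^2) = 1.593/379.5 = 0.00420.
The undesired path is higher order in A, so low C_A (CSTR or dilute feed) favours R.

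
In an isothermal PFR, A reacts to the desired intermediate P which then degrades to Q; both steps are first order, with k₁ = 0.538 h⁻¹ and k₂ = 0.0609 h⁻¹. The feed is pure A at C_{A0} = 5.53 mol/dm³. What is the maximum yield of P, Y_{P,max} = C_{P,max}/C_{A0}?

Evaluating C_P at τ_opt = ln(k₂/k₁)/(k₂−k₁) gives C_{P,max}/C_{A0} = (k₁/k₂)^[k₂/(k₂−k₁)].
= (0.538/0.0609)^(0.0609/(0.0609−0.538)) = (8.834)^(-0.1276) = 0.7572.

0.757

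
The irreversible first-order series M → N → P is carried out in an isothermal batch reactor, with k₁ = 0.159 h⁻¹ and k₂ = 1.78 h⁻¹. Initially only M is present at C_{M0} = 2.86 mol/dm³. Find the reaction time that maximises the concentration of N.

1.49 h

For first-order series the maximum of C_N occurs at t_opt = ln(k₂/k₁)/(k₂−k₁).
= ln(1.78/0.159)/(1.78−0.159) = ln(11.19)/1.621 = 2.415/1.621 = 1.49 h.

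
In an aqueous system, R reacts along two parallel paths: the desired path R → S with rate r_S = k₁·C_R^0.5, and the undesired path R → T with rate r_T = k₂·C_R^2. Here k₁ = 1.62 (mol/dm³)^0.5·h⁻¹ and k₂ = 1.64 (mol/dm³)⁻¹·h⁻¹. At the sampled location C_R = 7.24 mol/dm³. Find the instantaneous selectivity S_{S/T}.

0.0507

S_{S/T} = r_S/r_T = (k₁·C_R^0.5)/(k₂·C_R^2) = (k₁/k₂)·C_R^-1.5.
= (1.62×7.240^0.5) / (1.64×7.240^2) = 4.359/85.96 = 0.0507.
The undesired path is higher order in R, so low C_R (CSTR or dilute feed) favours S.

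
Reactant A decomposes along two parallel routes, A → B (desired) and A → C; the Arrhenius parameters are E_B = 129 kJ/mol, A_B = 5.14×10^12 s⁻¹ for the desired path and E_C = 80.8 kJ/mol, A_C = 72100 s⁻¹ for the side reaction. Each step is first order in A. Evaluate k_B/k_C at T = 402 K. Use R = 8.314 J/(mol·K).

Since both paths have the same order in A, the concentration cancels and S_{B/C} = k_B/k_C = (A_B/A_C)·exp[(E_C−E_B)/(RT)].
(E_C−E_B)/(RT) = (80.8−129)×10³/(8.314×402) = -48200/3342 = -14.42.
k_B/k_C = (5.14×10^12/72100)·exp(-14.42) = 7.129×10^7 × 5.455×10^-7 = 38.9.

38.9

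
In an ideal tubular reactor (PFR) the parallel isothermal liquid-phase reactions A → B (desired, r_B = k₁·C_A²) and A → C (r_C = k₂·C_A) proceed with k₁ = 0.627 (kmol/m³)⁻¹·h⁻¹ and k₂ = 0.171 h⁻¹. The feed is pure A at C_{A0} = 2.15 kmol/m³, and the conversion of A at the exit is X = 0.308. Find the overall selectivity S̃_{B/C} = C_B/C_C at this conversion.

6.60

C_A = C_{A0}(1−X) = 1.488 kmol/m³.
Along a PFR/batch, dC_C/dC_A = −r_C/(r_B+r_C) = −k₂/(k₂+k₁·C_A).
Integrating from C_{A0} to C_A: C_C = (0.171/0.627)·ln[(0.171+0.627·2.15)/(0.171+0.627·1.49)] = 0.2727·ln(1.519/1.104) = 0.08708 kmol/m³.
Then C_B = (C_{A0}−C_A) − C_C = 0.6622 − 0.08708 = 0.5751 kmol/m³.
S̃_{B/C} = C_B/C_C = 0.5751/0.08708 = 6.60.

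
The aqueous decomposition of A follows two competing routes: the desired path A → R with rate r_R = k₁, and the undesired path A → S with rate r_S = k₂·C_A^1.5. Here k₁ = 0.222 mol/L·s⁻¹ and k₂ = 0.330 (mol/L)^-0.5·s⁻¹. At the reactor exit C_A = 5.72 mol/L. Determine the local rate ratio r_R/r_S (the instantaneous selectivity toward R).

S_{R/S} = r_R/r_S = (k₁)/(k₂·C_A^1.5) = (k₁/k₂)·C_A^-1.5.
= (0.222) / (0.330×5.720^1.5) = 0.2220/4.514 = 0.0492.
The undesired path is higher order in A, so low C_A (CSTR or dilute feed) favours R.

0.0492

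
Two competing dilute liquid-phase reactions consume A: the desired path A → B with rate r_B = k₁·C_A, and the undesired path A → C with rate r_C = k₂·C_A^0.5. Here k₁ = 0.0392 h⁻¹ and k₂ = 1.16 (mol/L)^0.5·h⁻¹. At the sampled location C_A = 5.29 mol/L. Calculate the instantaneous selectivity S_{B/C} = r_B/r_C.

S_{B/C} = r_B/r_C = (k₁·C_A)/(k₂·C_A^0.5) = (k₁/k₂)·C_A^0.5.
= (0.0392×5.290) / (1.16×5.290^0.5) = 0.2074/2.668 = 0.0777.

0.0777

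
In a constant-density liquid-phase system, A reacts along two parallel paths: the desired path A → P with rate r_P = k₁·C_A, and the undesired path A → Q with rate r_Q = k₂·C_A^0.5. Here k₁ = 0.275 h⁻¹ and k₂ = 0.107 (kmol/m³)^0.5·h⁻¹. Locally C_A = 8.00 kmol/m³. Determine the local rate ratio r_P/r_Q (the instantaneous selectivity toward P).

S_{P/Q} = r_P/r_Q = (k₁·C_A)/(k₂·C_A^0.5) = (k₁/k₂)·C_A^0.5.
= (0.275×8.000) / (0.107×8.000^0.5) = 2.200/0.3026 = 7.27.
Since the desired path is higher order in A, keeping C_A high (PFR or concentrated feed) favours P.

7.27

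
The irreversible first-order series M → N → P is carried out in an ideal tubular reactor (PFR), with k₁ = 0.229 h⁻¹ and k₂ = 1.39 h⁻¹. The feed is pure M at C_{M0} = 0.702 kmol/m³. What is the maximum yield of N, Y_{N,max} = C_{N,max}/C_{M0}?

0.115

Evaluating C_N at τ_opt = ln(k₂/k₁)/(k₂−k₁) gives C_{N,max}/C_{M0} = (k₁/k₂)^[k₂/(k₂−k₁)].
= (0.229/1.39)^(1.39/(1.39−0.229)) = (0.1647)^(1.197) = 0.1154.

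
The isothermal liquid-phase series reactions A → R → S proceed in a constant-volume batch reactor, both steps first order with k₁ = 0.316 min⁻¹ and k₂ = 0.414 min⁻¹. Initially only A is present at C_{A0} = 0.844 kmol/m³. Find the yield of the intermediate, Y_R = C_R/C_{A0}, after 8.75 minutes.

The intermediate concentration in a first-order A→B→C sequence is C_R = k₁C_{A0}(e^(−k₁t) − e^(−k₂t))/(k₂−k₁).
e^(−k₁t) = e^(−0.316×8.75) = e^(−2.765) = 0.06298; e^(−k₂t) = e^(−3.622) = 0.02672.
C_R = 0.316×0.844/(0.414−0.316) × (0.06298−0.02672) = 2.721×0.03626 = 0.09868 kmol/m³.
Y_R = C_R/C_{A0} = 0.09868/0.844 = 0.117.

0.117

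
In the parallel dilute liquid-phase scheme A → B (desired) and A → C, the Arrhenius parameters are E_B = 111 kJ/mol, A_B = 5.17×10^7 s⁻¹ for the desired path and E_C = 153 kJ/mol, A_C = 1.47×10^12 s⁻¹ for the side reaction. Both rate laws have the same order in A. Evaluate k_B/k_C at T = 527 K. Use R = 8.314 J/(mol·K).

0.512

Since both paths have the same order in A, the concentration cancels and S_{B/C} = k_B/k_C = (A_B/A_C)·exp[(E_C−E_B)/(RT)].
(E_C−E_B)/(RT) = (153−111)×10³/(8.314×527) = 42000/4381 = 9.586.
k_B/k_C = (5.17×10^7/1.47×10^12)·exp(9.586) = 3.517×10^-5 × 14557 = 0.512.
Since E_B < E_C, lowering the temperature improves selectivity toward B.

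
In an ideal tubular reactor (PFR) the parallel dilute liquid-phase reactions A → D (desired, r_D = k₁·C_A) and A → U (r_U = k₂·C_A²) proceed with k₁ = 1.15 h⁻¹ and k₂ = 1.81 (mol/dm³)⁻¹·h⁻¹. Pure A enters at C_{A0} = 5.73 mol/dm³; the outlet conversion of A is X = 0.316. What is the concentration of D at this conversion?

C_A = C_{A0}(1−X) = 3.919 mol/dm³.
Along a PFR/batch, dC_D/dC_A = −r_D/(r_D+r_U) = −k₁/(k₁+k₂·C_A).
Integrating from C_{A0} to C_A: C_D = (1.15/1.81)·ln[(1.15+1.81·5.73)/(1.15+1.81·3.92)] = 0.6354·ln(11.52/8.244) = 0.2127 mol/dm³.

0.213 mol/dm³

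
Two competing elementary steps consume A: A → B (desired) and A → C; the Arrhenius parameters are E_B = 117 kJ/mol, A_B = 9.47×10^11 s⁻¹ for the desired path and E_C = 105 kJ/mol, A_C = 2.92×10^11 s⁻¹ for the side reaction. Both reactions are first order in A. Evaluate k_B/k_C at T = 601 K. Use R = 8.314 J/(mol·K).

k_B/k_C = (A_B/A_C)·exp[−(E_B−E_C)/(RT)] = (A_B/A_C)·exp[(E_C−E_B)/(RT)].
(E_C−E_B)/(RT) = (105−117)×10³/(8.314×601) = -12000/4997 = -2.402.
k_B/k_C = (9.47×10^11/2.92×10^11)·exp(-2.402) = 3.243 × 0.09057 = 0.294.

0.294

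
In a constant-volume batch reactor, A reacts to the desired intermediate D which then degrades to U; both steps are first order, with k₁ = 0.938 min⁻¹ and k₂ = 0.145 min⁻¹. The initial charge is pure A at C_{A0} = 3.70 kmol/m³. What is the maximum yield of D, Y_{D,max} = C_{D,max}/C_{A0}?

0.711

At the optimum, C_{D,max}/C_{A0} = (k₁/k₂)^[k₂/(k₂−k₁)].
= (0.938/0.145)^(0.145/(0.145−0.938)) = (6.469)^(-0.1828) = 0.7108.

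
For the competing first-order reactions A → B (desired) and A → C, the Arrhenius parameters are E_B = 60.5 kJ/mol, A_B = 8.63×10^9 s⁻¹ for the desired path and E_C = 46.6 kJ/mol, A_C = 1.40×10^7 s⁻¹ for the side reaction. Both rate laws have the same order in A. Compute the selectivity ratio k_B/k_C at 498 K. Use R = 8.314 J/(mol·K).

21.5

Since both paths have the same order in A, the concentration cancels and S_{B/C} = k_B/k_C = (A_B/A_C)·exp[(E_C−E_B)/(RT)].
(E_C−E_B)/(RT) = (46.6−60.5)×10³/(8.314×498) = -13900/4140 = -3.357.
k_B/k_C = (8.63×10^9/1.40×10^7)·exp(-3.357) = 616.4 × 0.03483 = 21.5.
Since E_B > E_C, raising the temperature improves selectivity toward B.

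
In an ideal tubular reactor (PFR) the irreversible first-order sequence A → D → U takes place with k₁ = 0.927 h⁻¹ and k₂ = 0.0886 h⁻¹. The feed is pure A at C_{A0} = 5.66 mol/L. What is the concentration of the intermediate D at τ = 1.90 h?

4.21 mol/L

The intermediate concentration in a first-order A→B→C sequence is C_D = k₁C_{A0}(e^(−k₁τ) − e^(−k₂τ))/(k₂−k₁).
e^(−k₁τ) = e^(−0.927×1.90) = e^(−1.761) = 0.1718; e^(−k₂τ) = e^(−0.1683) = 0.8451.
C_D = 0.927×5.66/(0.0886−0.927) × (0.1718−0.8451) = (-6.258)×(-0.6732) = 4.213 mol/L.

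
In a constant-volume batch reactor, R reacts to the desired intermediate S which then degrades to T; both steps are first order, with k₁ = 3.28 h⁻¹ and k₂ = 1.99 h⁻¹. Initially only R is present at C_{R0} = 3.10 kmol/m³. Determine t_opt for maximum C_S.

Setting dC_S/dt = 0 gives t_opt = ln(k₂/k₁)/(k₂−k₁).
= ln(1.99/3.28)/(1.99−3.28) = ln(0.6067)/-1.290 = -0.4997/-1.290 = 0.387 h.

0.387 h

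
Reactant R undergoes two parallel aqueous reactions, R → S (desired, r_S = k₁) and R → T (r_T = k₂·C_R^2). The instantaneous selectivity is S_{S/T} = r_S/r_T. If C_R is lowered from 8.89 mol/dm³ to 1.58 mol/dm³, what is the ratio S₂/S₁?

S_{S/T} = (k₁/k₂)·C_R^-2, so S₂/S₁ = (C_{R,2}/C_{R,1})^-2.
= (1.58/8.89)^(-2) = (0.1777)^(-2) = 31.7.
Selectivity toward S rises as C_R falls — low-concentration operation is favoured.

31.7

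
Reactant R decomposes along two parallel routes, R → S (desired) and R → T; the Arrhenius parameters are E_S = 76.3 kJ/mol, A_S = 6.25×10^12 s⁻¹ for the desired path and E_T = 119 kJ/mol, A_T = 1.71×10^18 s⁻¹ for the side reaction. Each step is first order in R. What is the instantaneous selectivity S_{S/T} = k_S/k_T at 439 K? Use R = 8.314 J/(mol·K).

With equal orders, S_{S/T} = k_S/k_T = (A_S/A_T)·exp[(E_T−E_S)/(RT)].
(E_T−E_S)/(RT) = (119−76.3)×10³/(8.314×439) = 42700/3650 = 11.70.
k_S/k_T = (6.25×10^12/1.71×10^18)·exp(11.70) = 3.655×10^-6 × 1.205×10^5 = 0.440.
Since E_S < E_T, lowering the temperature improves selectivity toward S.

0.440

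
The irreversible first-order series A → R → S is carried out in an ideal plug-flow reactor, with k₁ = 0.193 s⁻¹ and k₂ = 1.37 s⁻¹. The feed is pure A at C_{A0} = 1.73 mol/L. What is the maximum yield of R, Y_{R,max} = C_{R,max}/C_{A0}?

At the optimum, C_{R,max}/C_{A0} = (k₁/k₂)^[k₂/(k₂−k₁)].
= (0.193/1.37)^(1.37/(1.37−0.193)) = (0.1409)^(1.164) = 0.1022.

0.102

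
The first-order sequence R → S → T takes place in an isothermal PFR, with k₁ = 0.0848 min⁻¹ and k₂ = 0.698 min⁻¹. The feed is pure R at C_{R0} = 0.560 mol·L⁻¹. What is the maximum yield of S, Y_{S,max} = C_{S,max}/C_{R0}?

0.0908

For a first-order series the maximum intermediate yield is C_{S,max}/C_{R0} = (k₁/k₂)^[k₂/(k₂−k₁)].
= (0.0848/0.698)^(0.698/(0.698−0.0848)) = (0.1215)^(1.138) = 0.09077.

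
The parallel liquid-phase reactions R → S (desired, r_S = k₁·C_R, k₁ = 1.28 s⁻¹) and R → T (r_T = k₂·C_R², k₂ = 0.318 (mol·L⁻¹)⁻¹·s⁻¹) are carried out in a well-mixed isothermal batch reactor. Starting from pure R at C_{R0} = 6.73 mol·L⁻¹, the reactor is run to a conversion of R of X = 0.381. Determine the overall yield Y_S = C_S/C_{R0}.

C_R = C_{R0}(1−X) = 4.166 mol·L⁻¹.
Along a PFR/batch, dC_S/dC_R = −r_S/(r_S+r_T) = −k₁/(k₁+k₂·C_R).
Integrating from C_{R0} to C_R: C_S = (1.28/0.318)·ln[(1.28+0.318·6.73)/(1.28+0.318·4.17)] = 4.025·ln(3.420/2.605) = 1.096 mol·L⁻¹.
Y_S = C_S/C_{R0} = 1.096/6.73 = 0.163.

0.163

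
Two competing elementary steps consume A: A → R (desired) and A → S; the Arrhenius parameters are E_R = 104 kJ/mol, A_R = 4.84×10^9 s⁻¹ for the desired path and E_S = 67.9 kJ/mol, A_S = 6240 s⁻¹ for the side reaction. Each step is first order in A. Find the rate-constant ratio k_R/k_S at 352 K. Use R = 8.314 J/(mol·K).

With equal orders, S_{R/S} = k_R/k_S = (A_R/A_S)·exp[(E_S−E_R)/(RT)].
(E_S−E_R)/(RT) = (67.9−104)×10³/(8.314×352) = -36100/2927 = -12.34.
k_R/k_S = (4.84×10^9/6240)·exp(-12.34) = 7.756×10^5 × 4.393×10^-6 = 3.41.

3.41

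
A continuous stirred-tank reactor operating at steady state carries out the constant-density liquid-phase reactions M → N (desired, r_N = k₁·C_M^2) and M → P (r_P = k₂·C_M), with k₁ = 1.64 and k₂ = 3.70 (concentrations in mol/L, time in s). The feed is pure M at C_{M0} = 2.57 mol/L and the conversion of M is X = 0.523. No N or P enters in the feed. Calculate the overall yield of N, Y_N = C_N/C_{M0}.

0.184

Exit C_M = C_{M0}(1−X) = 2.57×0.477 = 1.226 mol/L.
A CSTR operates uniformly at the exit composition, giving r_N = 2.465 and r_P = 4.536 (each k·C_M^n at C_M = 1.226).
Fraction of consumed M going to N: r_N/(r_N+r_P) = 0.3521.
C_N = 0.3521·C_{M0}·X = 0.3521×2.57×0.523 = 0.473 mol/L; Y_N = C_N/C_{M0} = 0.184.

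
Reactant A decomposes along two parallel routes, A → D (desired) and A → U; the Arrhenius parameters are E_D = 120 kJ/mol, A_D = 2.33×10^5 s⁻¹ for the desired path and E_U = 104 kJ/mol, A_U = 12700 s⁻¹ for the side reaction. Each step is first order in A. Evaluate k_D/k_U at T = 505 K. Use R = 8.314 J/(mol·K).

0.406

With equal orders, S_{D/U} = k_D/k_U = (A_D/A_U)·exp[(E_U−E_D)/(RT)].
(E_U−E_D)/(RT) = (104−120)×10³/(8.314×505) = -16000/4199 = -3.811.
k_D/k_U = (2.33×10^5/12700)·exp(-3.811) = 18.35 × 0.02213 = 0.406.
Since E_D > E_U, raising the temperature improves selectivity toward D.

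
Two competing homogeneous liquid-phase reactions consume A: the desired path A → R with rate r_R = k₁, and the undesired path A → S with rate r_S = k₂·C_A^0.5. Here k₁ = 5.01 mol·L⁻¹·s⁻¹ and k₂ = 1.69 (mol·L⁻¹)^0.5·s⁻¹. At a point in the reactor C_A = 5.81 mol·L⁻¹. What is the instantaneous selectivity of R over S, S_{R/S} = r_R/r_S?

S_{R/S} = r_R/r_S = (k₁)/(k₂·C_A^0.5) = (k₁/k₂)·C_A^-0.5.
= (5.01) / (1.69×5.810^0.5) = 5.010/4.074 = 1.23.
The undesired path is higher order in A, so low C_A (CSTR or dilute feed) favours R.

1.23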